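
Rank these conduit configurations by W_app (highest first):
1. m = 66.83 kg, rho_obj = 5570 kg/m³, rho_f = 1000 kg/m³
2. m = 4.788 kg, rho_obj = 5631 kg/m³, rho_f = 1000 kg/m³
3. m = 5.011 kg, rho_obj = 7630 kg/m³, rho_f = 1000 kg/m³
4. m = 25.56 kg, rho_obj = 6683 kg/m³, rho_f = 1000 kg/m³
Case 1: W_app = 537.9 N
Case 2: W_app = 38.63 N
Case 3: W_app = 42.72 N
Case 4: W_app = 213.2 N
Ranking (highest first): 1, 4, 3, 2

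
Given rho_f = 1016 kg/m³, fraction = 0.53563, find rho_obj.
Formula: f_{sub} = \frac{\rho_{obj}}{\rho_f}
Substituting knowns: 0.53563 = rho_obj/1016
Solving for rho_obj: rho_obj = 0.53563·1016 = 544.2 kg/m³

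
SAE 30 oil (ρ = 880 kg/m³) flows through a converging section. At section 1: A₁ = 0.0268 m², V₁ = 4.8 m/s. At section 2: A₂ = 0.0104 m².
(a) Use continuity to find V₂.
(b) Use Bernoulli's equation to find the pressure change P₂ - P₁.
(a) Continuity: A₁V₁=A₂V₂ -> V₂=A₁V₁/A₂=0.0268*4.8/0.0104=12.37 m/s
(b) Bernoulli: P₂-P₁=0.5*rho*(V₁^2-V₂^2)/1000=0.5*880*(4.8^2-12.37^2)/1000=-57.19 kPa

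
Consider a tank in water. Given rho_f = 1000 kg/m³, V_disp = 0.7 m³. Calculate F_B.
Formula: F_B = \rho_f g V_{disp}
F_B = 1000·9.81·0.7 = 6867 N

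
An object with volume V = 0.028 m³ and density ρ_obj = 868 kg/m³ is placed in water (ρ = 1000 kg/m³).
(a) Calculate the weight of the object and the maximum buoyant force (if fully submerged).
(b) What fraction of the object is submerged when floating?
(a) W=rho_obj*g*V=868*9.81*0.028=238.4 N; F_B(max)=rho*g*V=1000*9.81*0.028=274.7 N
(b) Floating fraction=rho_obj/rho=868/1000=0.868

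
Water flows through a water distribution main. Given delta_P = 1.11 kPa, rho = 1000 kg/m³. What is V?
Formula: V = \sqrt{\frac{2 \Delta P}{\rho}}
V = √(2·(1.11·1000)/1000) = 1.49 m/s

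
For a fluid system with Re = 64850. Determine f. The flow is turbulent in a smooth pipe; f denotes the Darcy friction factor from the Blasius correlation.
Formula: f = \frac{0.316}{Re^{0.25}}
f = 0.316/64850^0.25 = 0.0198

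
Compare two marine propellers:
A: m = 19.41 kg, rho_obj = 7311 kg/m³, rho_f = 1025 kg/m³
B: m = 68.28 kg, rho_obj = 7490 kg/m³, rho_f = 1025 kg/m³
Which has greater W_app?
W_app(A) = 163.7 N, W_app(B) = 578.2 N. Answer: B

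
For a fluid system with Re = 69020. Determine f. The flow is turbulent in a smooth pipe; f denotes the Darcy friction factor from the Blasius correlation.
Formula: f = \frac{0.316}{Re^{0.25}}
f = 0.316/69020^0.25 = 0.0195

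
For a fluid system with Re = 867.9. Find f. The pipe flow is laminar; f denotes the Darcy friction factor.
Formula: f = \frac{64}{Re}
f = 64/867.9 = 0.07374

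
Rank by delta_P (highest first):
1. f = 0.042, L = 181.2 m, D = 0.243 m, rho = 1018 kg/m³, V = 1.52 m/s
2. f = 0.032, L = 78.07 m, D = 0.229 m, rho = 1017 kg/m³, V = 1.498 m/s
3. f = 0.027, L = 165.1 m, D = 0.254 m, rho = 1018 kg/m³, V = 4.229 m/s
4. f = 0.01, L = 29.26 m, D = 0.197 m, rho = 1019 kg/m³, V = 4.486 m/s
Case 1: delta_P = 36.83 kPa
Case 2: delta_P = 12.45 kPa
Case 3: delta_P = 159.8 kPa
Case 4: delta_P = 15.23 kPa
Ranking (highest first): 3, 1, 4, 2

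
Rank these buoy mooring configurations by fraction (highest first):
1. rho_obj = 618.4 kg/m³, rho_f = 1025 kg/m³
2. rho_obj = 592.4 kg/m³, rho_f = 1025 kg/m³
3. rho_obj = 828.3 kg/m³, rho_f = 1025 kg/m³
Case 1: fraction = 0.6033
Case 2: fraction = 0.578
Case 3: fraction = 0.8081
Ranking (highest first): 3, 1, 2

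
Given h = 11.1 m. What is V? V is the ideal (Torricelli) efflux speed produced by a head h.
Formula: V = \sqrt{2 g h}
V = √(2·9.81·11.1) = 14.76 m/s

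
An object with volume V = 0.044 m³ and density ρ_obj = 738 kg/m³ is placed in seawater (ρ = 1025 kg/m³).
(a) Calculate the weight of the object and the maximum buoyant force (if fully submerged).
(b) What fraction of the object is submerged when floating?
(a) W=rho_obj*g*V=738*9.81*0.044=318.6 N; F_B(max)=rho*g*V=1025*9.81*0.044=442.4 N
(b) Floating fraction=rho_obj/rho=738/1025=0.720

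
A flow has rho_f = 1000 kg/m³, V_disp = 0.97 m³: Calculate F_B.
Formula: F_B = \rho_f g V_{disp}
F_B = 1000·9.81·0.97 = 9516 N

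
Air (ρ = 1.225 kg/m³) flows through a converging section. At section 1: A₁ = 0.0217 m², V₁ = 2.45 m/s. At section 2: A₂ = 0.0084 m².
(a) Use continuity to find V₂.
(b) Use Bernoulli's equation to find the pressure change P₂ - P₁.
(a) Continuity: A₁V₁=A₂V₂ -> V₂=A₁V₁/A₂=0.0217*2.45/0.0084=6.33 m/s
(b) Bernoulli: P₂-P₁=0.5*rho*(V₁^2-V₂^2)/1000=0.5*1.225*(2.45^2-6.33^2)/1000=-0.02087 kPa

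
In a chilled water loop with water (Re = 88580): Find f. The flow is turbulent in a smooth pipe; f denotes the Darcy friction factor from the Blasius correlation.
Formula: f = \frac{0.316}{Re^{0.25}}
f = 0.316/88580^0.25 = 0.01832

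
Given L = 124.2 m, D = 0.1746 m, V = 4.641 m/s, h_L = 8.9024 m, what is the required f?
Formula: h_L = f \frac{L}{D} \frac{V^2}{2g}
Substituting knowns: 8.9024 = f·(124.2/0.1746)·4.641²/(2·9.81)
Solving for f: f = 8.9024·2·9.81/((124.2/0.1746)·4.641²) = 0.0114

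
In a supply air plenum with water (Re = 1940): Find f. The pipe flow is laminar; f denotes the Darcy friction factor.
Formula: f = \frac{64}{Re}
f = 64/1940 = 0.03299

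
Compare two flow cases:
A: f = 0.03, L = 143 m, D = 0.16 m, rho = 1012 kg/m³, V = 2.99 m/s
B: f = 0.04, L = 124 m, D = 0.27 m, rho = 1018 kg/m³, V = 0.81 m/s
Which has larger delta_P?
delta_P(A) = 121.3 kPa, delta_P(B) = 6.135 kPa. Answer: A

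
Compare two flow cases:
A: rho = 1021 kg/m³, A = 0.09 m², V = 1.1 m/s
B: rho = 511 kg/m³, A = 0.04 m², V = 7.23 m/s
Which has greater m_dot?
m_dot(A) = 101.1 kg/s, m_dot(B) = 147.8 kg/s. Answer: B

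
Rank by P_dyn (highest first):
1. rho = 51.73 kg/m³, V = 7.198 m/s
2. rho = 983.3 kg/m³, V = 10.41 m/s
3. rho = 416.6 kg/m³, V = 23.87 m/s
Case 1: P_dyn = 1.34 kPa
Case 2: P_dyn = 53.28 kPa
Case 3: P_dyn = 118.7 kPa
Ranking (highest first): 3, 2, 1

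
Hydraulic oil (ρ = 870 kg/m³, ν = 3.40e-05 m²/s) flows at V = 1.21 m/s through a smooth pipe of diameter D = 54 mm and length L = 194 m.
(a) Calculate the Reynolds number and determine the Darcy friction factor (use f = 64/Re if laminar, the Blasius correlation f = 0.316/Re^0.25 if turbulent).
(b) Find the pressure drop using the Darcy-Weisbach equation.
(a) Re = V·D/ν = 1.21·0.054/3.40e-05 = 1921.8 → laminar (Re < 2300); f = 64/Re = 64/1921.8 = 0.033302
(b) Darcy-Weisbach: ΔP = f·(L/D)·½ρV²/1000 = 0.033302·(194/0.054)·½·870·1.21²/1000 = 76.2 kPa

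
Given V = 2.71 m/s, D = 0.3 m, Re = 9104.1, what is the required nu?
Formula: Re = \frac{V D}{\nu}
Substituting knowns: 9104.1 = 2.71·0.3/nu
Solving for nu: nu = 2.71·0.3/9104.1 = 8.930e-05 m²/s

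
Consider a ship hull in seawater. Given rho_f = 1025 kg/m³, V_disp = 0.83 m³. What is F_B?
Formula: F_B = \rho_f g V_{disp}
F_B = 1025·9.81·0.83 = 8346 N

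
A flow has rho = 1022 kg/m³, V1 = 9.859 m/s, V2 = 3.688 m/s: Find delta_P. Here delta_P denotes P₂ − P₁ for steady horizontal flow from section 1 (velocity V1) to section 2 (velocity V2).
Formula: \Delta P = \frac{1}{2} \rho (V_1^2 - V_2^2)
delta_P = 0.5·1022·(9.859² − 3.688²)/1000 = 42.72 kPa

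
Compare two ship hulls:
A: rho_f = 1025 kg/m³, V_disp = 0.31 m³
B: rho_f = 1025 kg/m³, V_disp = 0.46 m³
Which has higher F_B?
F_B(A) = 3117 N, F_B(B) = 4625 N. Answer: B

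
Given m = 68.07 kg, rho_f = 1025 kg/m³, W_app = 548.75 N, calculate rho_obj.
Formula: W_{app} = mg\left(1 - \frac{\rho_f}{\rho_{obj}}\right)
Substituting knowns: 548.75 = 68.07·9.81·(1 − 1025/rho_obj)
Solving for rho_obj: rho_obj = 1025/(1 − 548.75/(68.07·9.81)) = 5751 kg/m³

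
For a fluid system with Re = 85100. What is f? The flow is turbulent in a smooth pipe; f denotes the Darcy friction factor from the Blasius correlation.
Formula: f = \frac{0.316}{Re^{0.25}}
f = 0.316/85100^0.25 = 0.0185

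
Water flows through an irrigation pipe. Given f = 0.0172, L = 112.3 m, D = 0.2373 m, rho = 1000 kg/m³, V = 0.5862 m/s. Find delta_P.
Formula: \Delta P = f \frac{L}{D} \frac{\rho V^2}{2}
delta_P = 0.0172·(112.3/0.2373)·0.5·1000·0.5862²/1000 = 1.399 kPa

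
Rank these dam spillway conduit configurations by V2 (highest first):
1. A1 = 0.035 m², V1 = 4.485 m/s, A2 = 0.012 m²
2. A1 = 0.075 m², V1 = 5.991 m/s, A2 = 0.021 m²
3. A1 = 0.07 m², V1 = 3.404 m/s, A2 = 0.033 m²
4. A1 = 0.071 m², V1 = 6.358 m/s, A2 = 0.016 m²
Case 1: V2 = 13.08 m/s
Case 2: V2 = 21.4 m/s
Case 3: V2 = 7.221 m/s
Case 4: V2 = 28.21 m/s
Ranking (highest first): 4, 2, 1, 3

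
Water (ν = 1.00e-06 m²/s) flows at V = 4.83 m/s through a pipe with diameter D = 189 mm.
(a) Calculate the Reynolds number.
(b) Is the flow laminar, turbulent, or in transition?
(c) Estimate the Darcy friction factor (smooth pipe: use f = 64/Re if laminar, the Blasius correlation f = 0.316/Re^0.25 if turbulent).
(a) Re = V·D/ν = 4.83·0.189/1.00e-06 = 912870
(b) Flow regime: turbulent (Re > 4000)
(c) Friction factor: f = 0.316/Re^0.25 = 0.316/912870^0.25 = 0.01022 (Blasius is strictly valid for Re ≲ 1e5; used here as the smooth-pipe estimate the problem specifies)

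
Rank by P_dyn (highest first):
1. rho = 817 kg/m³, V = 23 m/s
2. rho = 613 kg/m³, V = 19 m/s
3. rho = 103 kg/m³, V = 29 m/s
Case 1: P_dyn = 216.1 kPa
Case 2: P_dyn = 110.6 kPa
Case 3: P_dyn = 43.31 kPa
Ranking (highest first): 1, 2, 3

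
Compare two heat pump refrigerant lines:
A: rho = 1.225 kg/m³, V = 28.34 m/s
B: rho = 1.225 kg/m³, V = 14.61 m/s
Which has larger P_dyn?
P_dyn(A) = 0.4919 kPa, P_dyn(B) = 0.1307 kPa. Answer: A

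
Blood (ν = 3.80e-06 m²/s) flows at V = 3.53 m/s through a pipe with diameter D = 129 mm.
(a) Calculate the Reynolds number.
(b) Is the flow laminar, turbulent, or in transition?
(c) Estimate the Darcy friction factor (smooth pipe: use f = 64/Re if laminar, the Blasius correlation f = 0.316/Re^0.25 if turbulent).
(a) Re = V·D/ν = 3.53·0.129/3.80e-06 = 119830
(b) Flow regime: turbulent (Re > 4000)
(c) Friction factor: f = 0.316/Re^0.25 = 0.316/119830^0.25 = 0.01698 (Blasius is strictly valid for Re ≲ 1e5; used here as the smooth-pipe estimate the problem specifies)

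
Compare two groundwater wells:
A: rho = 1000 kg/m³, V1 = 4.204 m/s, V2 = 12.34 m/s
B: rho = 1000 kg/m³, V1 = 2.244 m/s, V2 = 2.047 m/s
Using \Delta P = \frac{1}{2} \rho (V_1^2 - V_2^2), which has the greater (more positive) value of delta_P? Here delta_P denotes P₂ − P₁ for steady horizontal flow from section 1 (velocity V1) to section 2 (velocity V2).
delta_P(A) = -67.3 kPa, delta_P(B) = 0.4227 kPa. Answer: B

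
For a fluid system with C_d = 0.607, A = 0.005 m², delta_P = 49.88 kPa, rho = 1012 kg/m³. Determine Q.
Formula: Q = C_d A \sqrt{\frac{2 \Delta P}{\rho}}
Q = 0.607·0.005·√(2·(49.88·1000)/1012)·1000 = 30.13 L/s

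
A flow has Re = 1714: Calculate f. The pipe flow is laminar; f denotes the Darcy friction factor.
Formula: f = \frac{64}{Re}
f = 64/1714 = 0.03734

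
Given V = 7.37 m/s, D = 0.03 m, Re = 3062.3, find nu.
Formula: Re = \frac{V D}{\nu}
Substituting knowns: 3062.3 = 7.37·0.03/nu
Solving for nu: nu = 7.37·0.03/3062.3 = 7.220e-05 m²/s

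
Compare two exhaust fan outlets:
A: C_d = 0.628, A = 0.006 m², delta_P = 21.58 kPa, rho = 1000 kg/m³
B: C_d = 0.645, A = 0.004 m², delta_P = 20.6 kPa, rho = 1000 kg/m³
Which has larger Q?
Q(A) = 24.75 L/s, Q(B) = 16.56 L/s. Answer: A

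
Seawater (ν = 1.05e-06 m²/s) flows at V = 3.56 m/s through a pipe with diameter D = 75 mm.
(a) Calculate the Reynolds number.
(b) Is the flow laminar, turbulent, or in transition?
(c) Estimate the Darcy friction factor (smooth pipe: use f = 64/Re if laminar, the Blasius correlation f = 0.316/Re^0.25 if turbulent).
(a) Re = V·D/ν = 3.56·0.075/1.05e-06 = 254290
(b) Flow regime: turbulent (Re > 4000)
(c) Friction factor: f = 0.316/Re^0.25 = 0.316/254290^0.25 = 0.01407 (Blasius is strictly valid for Re ≲ 1e5; used here as the smooth-pipe estimate the problem specifies)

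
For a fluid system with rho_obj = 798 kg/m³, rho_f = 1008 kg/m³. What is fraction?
Formula: f_{sub} = \frac{\rho_{obj}}{\rho_f}
fraction = 798/1008 = 0.7917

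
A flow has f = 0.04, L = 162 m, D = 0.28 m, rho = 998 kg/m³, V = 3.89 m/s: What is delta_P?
Formula: \Delta P = f \frac{L}{D} \frac{\rho V^2}{2}
delta_P = 0.04·(162/0.28)·0.5·998·3.89²/1000 = 174.7 kPa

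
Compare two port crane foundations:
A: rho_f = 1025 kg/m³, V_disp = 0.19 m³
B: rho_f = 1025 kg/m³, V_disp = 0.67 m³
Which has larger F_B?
F_B(A) = 1910 N, F_B(B) = 6737 N. Answer: B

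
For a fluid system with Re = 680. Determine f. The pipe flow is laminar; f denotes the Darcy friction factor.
Formula: f = \frac{64}{Re}
f = 64/680 = 0.09412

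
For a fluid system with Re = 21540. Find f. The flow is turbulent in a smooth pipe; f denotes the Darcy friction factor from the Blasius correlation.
Formula: f = \frac{0.316}{Re^{0.25}}
f = 0.316/21540^0.25 = 0.02608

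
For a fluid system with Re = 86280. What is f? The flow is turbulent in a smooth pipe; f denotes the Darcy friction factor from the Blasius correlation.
Formula: f = \frac{0.316}{Re^{0.25}}
f = 0.316/86280^0.25 = 0.01844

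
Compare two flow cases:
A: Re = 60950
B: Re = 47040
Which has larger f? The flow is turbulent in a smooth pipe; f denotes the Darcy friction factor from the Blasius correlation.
f(A) = 0.02011, f(B) = 0.02146. Answer: B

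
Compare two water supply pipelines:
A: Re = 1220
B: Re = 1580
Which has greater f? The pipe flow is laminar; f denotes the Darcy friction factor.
f(A) = 0.05246, f(B) = 0.04051. Answer: A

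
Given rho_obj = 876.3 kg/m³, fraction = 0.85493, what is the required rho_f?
Formula: f_{sub} = \frac{\rho_{obj}}{\rho_f}
Substituting knowns: 0.85493 = 876.3/rho_f
Solving for rho_f: rho_f = 876.3/0.85493 = 1025 kg/m³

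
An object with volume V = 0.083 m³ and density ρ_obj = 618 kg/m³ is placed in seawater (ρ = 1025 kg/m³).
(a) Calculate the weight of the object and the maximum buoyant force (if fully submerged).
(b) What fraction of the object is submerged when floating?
(a) W=rho_obj*g*V=618*9.81*0.083=503.2 N; F_B(max)=rho*g*V=1025*9.81*0.083=834.6 N
(b) Floating fraction=rho_obj/rho=618/1025=0.603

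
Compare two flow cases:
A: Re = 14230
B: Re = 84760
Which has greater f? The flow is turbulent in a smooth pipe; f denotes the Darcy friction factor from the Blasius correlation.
f(A) = 0.02893, f(B) = 0.01852. Answer: A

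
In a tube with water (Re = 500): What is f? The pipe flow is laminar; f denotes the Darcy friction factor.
Formula: f = \frac{64}{Re}
f = 64/500 = 0.128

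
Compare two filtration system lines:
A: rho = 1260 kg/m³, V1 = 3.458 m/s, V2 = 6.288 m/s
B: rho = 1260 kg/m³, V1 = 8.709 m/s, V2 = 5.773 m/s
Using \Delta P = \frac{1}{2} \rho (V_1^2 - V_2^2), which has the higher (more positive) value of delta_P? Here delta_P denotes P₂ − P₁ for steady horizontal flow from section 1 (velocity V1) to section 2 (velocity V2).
delta_P(A) = -17.38 kPa, delta_P(B) = 26.79 kPa. Answer: B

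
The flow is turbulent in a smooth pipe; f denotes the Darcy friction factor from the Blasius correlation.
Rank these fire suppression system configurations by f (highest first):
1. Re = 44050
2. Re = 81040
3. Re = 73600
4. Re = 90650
Case 1: f = 0.02181
Case 2: f = 0.01873
Case 3: f = 0.01919
Case 4: f = 0.01821
Ranking (highest first): 1, 3, 2, 4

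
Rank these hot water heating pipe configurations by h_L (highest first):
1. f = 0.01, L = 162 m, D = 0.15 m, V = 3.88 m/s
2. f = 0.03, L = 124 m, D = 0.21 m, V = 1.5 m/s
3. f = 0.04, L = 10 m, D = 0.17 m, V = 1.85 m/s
Case 1: h_L = 8.287 m
Case 2: h_L = 2.031 m
Case 3: h_L = 0.4104 m
Ranking (highest first): 1, 2, 3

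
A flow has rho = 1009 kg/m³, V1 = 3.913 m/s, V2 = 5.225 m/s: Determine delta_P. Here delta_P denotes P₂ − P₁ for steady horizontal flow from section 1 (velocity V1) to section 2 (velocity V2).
Formula: \Delta P = \frac{1}{2} \rho (V_1^2 - V_2^2)
delta_P = 0.5·1009·(3.913² − 5.225²)/1000 = -6.048 kPa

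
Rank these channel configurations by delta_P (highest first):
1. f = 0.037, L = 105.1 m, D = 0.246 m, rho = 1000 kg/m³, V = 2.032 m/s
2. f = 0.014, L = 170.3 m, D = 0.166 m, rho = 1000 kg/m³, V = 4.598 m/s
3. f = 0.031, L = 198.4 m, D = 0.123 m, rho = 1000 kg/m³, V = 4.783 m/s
Case 1: delta_P = 32.64 kPa
Case 2: delta_P = 151.8 kPa
Case 3: delta_P = 572 kPa
Ranking (highest first): 3, 2, 1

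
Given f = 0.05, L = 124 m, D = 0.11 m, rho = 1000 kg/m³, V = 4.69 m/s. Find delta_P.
Formula: \Delta P = f \frac{L}{D} \frac{\rho V^2}{2}
delta_P = 0.05·(124/0.11)·0.5·1000·4.69²/1000 = 619.9 kPa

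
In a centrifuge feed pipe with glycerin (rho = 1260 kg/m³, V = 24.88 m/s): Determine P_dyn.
Formula: P_{dyn} = \frac{1}{2} \rho V^2
P_dyn = 0.5·1260·24.88²/1000 = 390 kPa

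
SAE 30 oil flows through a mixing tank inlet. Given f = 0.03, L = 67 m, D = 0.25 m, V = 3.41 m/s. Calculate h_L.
Formula: h_L = f \frac{L}{D} \frac{V^2}{2g}
h_L = 0.03·(67/0.25)·3.41²/(2·9.81) = 4.765 m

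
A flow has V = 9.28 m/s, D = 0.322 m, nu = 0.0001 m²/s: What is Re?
Formula: Re = \frac{V D}{\nu}
Re = 9.28·0.322/0.0001 = 29882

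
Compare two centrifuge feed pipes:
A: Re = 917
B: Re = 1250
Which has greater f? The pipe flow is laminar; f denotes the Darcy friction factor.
f(A) = 0.06979, f(B) = 0.0512. Answer: A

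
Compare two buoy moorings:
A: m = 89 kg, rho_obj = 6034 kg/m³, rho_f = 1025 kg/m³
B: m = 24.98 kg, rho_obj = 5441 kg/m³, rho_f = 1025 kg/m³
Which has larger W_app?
W_app(A) = 724.8 N, W_app(B) = 198.9 N. Answer: A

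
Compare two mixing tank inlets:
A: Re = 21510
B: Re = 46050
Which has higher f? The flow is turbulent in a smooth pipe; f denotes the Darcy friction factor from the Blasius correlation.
f(A) = 0.02609, f(B) = 0.02157. Answer: A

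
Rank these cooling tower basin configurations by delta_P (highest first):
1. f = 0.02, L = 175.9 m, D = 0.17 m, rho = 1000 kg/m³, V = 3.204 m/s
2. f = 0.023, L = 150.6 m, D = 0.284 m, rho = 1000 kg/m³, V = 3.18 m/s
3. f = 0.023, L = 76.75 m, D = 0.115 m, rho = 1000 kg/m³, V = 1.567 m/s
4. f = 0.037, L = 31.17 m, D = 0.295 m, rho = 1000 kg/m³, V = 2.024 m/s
Case 1: delta_P = 106.2 kPa
Case 2: delta_P = 61.67 kPa
Case 3: delta_P = 18.85 kPa
Case 4: delta_P = 8.008 kPa
Ranking (highest first): 1, 2, 3, 4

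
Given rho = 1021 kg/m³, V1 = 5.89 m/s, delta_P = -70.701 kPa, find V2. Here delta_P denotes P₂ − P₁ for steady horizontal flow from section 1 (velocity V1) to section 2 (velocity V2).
Formula: \Delta P = \frac{1}{2} \rho (V_1^2 - V_2^2)
Substituting knowns: -70.701 = 0.5·1021·(5.89² − V2²)/1000
Solving for V2: V2 = √(5.89² − 2·(-70.701·1000)/1021) = 13.16 m/s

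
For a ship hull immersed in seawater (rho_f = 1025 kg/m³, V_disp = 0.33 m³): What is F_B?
Formula: F_B = \rho_f g V_{disp}
F_B = 1025·9.81·0.33 = 3318 N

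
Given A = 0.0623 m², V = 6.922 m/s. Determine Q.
Formula: Q = A V
Q = 0.0623·6.922·1000 = 431.2 L/s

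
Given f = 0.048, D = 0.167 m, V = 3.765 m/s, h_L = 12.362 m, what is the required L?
Formula: h_L = f \frac{L}{D} \frac{V^2}{2g}
Substituting knowns: 12.362 = 0.048·(L/0.167)·3.765²/(2·9.81)
Solving for L: L = 12.362·2·9.81·0.167/(0.048·3.765²) = 59.53 m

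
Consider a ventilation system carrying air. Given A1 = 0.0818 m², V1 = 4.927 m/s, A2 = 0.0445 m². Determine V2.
Formula: V_2 = \frac{A_1 V_1}{A_2}
V2 = 0.0818·4.927/0.0445 = 9.057 m/s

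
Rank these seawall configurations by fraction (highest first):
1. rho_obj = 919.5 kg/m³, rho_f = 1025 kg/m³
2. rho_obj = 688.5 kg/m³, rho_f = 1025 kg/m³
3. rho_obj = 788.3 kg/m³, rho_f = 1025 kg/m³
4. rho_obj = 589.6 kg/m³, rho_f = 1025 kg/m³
Case 1: fraction = 0.8971
Case 2: fraction = 0.6717
Case 3: fraction = 0.7691
Case 4: fraction = 0.5752
Ranking (highest first): 1, 3, 2, 4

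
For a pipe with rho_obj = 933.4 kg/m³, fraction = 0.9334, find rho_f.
Formula: f_{sub} = \frac{\rho_{obj}}{\rho_f}
Substituting knowns: 0.9334 = 933.4/rho_f
Solving for rho_f: rho_f = 933.4/0.9334 = 1000 kg/m³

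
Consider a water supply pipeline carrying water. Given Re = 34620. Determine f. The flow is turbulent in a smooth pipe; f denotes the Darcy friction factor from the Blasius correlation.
Formula: f = \frac{0.316}{Re^{0.25}}
f = 0.316/34620^0.25 = 0.02317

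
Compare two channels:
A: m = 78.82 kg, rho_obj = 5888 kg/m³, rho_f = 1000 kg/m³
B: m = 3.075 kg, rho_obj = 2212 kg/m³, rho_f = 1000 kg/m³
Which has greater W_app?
W_app(A) = 641.9 N, W_app(B) = 16.53 N. Answer: A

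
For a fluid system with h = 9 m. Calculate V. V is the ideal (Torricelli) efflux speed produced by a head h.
Formula: V = \sqrt{2 g h}
V = √(2·9.81·9) = 13.29 m/s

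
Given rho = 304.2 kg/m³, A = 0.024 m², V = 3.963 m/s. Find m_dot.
Formula: \dot{m} = \rho A V
m_dot = 304.2·0.024·3.963 = 28.93 kg/s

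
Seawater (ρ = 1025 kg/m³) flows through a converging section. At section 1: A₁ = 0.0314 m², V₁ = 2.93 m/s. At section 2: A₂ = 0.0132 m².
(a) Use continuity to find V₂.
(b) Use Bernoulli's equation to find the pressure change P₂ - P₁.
(a) Continuity: A₁V₁=A₂V₂ -> V₂=A₁V₁/A₂=0.0314*2.93/0.0132=6.97 m/s
(b) Bernoulli: P₂-P₁=0.5*rho*(V₁^2-V₂^2)/1000=0.5*1025*(2.93^2-6.97^2)/1000=-20.5 kPa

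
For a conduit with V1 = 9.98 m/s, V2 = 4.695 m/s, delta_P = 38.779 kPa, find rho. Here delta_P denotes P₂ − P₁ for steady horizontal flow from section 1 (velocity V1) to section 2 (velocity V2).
Formula: \Delta P = \frac{1}{2} \rho (V_1^2 - V_2^2)
Substituting knowns: 38.779 = 0.5·rho·(9.98² − 4.695²)/1000
Solving for rho: rho = 2·(38.779·1000)/(9.98² − 4.695²) = 1000 kg/m³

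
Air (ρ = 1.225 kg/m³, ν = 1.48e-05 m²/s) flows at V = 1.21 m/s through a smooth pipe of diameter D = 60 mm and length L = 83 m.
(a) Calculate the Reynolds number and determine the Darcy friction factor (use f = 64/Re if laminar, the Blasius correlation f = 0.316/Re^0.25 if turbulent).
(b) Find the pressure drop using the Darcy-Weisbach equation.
(a) Re = V·D/ν = 1.21·0.06/1.48e-05 = 4905.4 → turbulent (Re > 4000); f = 0.316/Re^0.25 = 0.316/4905.4^0.25 = 0.037759
(b) Darcy-Weisbach: ΔP = f·(L/D)·½ρV²/1000 = 0.037759·(83/0.060)·½·1.225·1.21²/1000 = 0.04684 kPa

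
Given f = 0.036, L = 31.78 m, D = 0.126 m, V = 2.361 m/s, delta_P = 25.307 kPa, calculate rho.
Formula: \Delta P = f \frac{L}{D} \frac{\rho V^2}{2}
Substituting knowns: 25.307 = 0.036·(31.78/0.126)·0.5·rho·2.361²/1000
Solving for rho: rho = (25.307·1000)/(0.036·(31.78/0.126)·0.5·2.361²) = 1000 kg/m³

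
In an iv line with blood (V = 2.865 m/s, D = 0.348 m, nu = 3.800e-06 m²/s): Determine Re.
Formula: Re = \frac{V D}{\nu}
Re = 2.865·0.348/3.800e-06 = 262374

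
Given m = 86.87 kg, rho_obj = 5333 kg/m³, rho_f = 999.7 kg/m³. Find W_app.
Formula: W_{app} = mg\left(1 - \frac{\rho_f}{\rho_{obj}}\right)
W_app = 86.87·9.81·(1 − 999.7/5333) = 692.4 N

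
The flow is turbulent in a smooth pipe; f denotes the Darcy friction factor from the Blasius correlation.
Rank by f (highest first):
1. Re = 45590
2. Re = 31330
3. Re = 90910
Case 1: f = 0.02163
Case 2: f = 0.02375
Case 3: f = 0.0182
Ranking (highest first): 2, 1, 3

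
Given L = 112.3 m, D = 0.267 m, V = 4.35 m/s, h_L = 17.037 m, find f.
Formula: h_L = f \frac{L}{D} \frac{V^2}{2g}
Substituting knowns: 17.037 = f·(112.3/0.267)·4.35²/(2·9.81)
Solving for f: f = 17.037·2·9.81/((112.3/0.267)·4.35²) = 0.042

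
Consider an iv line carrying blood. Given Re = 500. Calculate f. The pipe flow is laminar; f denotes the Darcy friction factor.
Formula: f = \frac{64}{Re}
f = 64/500 = 0.128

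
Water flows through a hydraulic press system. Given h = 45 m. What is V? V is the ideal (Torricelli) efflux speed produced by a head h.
Formula: V = \sqrt{2 g h}
V = √(2·9.81·45) = 29.71 m/s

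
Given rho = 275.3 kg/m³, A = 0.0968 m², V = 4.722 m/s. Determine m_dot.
Formula: \dot{m} = \rho A V
m_dot = 275.3·0.0968·4.722 = 125.8 kg/s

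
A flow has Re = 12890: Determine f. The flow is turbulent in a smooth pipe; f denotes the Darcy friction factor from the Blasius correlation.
Formula: f = \frac{0.316}{Re^{0.25}}
f = 0.316/12890^0.25 = 0.02966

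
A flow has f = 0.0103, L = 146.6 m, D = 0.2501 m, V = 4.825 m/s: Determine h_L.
Formula: h_L = f \frac{L}{D} \frac{V^2}{2g}
h_L = 0.0103·(146.6/0.2501)·4.825²/(2·9.81) = 7.164 m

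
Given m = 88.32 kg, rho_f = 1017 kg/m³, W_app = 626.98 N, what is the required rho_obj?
Formula: W_{app} = mg\left(1 - \frac{\rho_f}{\rho_{obj}}\right)
Substituting knowns: 626.98 = 88.32·9.81·(1 − 1017/rho_obj)
Solving for rho_obj: rho_obj = 1017/(1 − 626.98/(88.32·9.81)) = 3680 kg/m³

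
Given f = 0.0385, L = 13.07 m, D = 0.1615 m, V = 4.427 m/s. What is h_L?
Formula: h_L = f \frac{L}{D} \frac{V^2}{2g}
h_L = 0.0385·(13.07/0.1615)·4.427²/(2·9.81) = 3.112 m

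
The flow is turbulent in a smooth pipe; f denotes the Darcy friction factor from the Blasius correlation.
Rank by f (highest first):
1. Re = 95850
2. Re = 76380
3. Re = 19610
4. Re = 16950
Case 1: f = 0.01796
Case 2: f = 0.01901
Case 3: f = 0.0267
Case 4: f = 0.02769
Ranking (highest first): 4, 3, 2, 1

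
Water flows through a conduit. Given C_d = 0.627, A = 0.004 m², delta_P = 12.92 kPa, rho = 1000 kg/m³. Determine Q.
Formula: Q = C_d A \sqrt{\frac{2 \Delta P}{\rho}}
Q = 0.627·0.004·√(2·(12.92·1000)/1000)·1000 = 12.75 L/s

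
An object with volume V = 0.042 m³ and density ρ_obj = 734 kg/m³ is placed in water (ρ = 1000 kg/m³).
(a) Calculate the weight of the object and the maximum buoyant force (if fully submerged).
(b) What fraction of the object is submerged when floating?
(a) W=rho_obj*g*V=734*9.81*0.042=302.4 N; F_B(max)=rho*g*V=1000*9.81*0.042=412.0 N
(b) Floating fraction=rho_obj/rho=734/1000=0.734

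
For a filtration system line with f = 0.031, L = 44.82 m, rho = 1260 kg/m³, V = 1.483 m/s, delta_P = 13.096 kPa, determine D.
Formula: \Delta P = f \frac{L}{D} \frac{\rho V^2}{2}
Substituting knowns: 13.096 = 0.031·(44.82/D)·0.5·1260·1.483²/1000
Solving for D: D = 0.031·44.82·0.5·1260·1.483²/(13.096·1000) = 0.147 m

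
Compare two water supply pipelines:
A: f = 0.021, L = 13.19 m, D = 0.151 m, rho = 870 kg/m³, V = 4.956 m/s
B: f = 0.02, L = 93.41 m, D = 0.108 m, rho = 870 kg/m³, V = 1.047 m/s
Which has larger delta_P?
delta_P(A) = 19.6 kPa, delta_P(B) = 8.249 kPa. Answer: A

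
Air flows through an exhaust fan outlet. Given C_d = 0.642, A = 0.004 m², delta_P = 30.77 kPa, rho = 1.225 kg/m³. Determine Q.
Formula: Q = C_d A \sqrt{\frac{2 \Delta P}{\rho}}
Q = 0.642·0.004·√(2·(30.77·1000)/1.225)·1000 = 575.6 L/s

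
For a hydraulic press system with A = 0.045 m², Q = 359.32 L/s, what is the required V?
Formula: Q = A V
Substituting knowns: 359.32 = 0.045·V·1000
Solving for V: V = (359.32/1000)/0.045 = 7.985 m/s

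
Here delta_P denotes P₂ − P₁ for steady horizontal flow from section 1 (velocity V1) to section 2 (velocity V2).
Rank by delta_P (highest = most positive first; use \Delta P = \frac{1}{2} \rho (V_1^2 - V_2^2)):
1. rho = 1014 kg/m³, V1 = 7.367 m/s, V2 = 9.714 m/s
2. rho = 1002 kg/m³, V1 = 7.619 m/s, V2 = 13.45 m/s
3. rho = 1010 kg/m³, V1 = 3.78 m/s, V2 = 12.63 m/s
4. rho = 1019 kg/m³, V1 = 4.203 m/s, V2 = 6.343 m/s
Case 1: delta_P = -20.33 kPa
Case 2: delta_P = -61.55 kPa
Case 3: delta_P = -73.34 kPa
Case 4: delta_P = -11.5 kPa
Ranking (highest first): 4, 1, 2, 3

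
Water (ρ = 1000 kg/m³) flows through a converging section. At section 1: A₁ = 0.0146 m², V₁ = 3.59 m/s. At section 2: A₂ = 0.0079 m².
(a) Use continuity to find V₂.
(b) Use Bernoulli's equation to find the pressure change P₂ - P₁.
(a) Continuity: A₁V₁=A₂V₂ -> V₂=A₁V₁/A₂=0.0146*3.59/0.0079=6.63 m/s
(b) Bernoulli: P₂-P₁=0.5*rho*(V₁^2-V₂^2)/1000=0.5*1000*(3.59^2-6.63^2)/1000=-15.53 kPa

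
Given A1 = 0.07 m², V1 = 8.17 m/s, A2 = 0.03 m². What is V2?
Formula: V_2 = \frac{A_1 V_1}{A_2}
V2 = 0.07·8.17/0.03 = 19.06 m/s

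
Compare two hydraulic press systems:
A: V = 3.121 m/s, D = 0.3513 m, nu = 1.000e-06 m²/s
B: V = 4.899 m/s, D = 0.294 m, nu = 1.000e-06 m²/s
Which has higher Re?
Re(A) = 1.096e+06, Re(B) = 1.440e+06. Answer: B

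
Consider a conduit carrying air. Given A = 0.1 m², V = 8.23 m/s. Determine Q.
Formula: Q = A V
Q = 0.1·8.23·1000 = 823 L/s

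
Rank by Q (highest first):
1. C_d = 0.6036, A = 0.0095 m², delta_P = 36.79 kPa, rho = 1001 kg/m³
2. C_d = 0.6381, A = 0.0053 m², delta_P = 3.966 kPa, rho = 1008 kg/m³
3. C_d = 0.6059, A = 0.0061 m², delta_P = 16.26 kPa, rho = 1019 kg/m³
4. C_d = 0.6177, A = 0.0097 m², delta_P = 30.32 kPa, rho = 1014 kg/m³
Case 1: Q = 49.16 L/s
Case 2: Q = 9.487 L/s
Case 3: Q = 20.88 L/s
Case 4: Q = 46.34 L/s
Ranking (highest first): 1, 4, 3, 2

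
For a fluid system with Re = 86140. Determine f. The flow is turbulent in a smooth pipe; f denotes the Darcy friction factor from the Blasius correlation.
Formula: f = \frac{0.316}{Re^{0.25}}
f = 0.316/86140^0.25 = 0.01845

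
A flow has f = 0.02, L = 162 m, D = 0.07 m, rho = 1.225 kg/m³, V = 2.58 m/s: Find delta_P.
Formula: \Delta P = f \frac{L}{D} \frac{\rho V^2}{2}
delta_P = 0.02·(162/0.07)·0.5·1.225·2.58²/1000 = 0.1887 kPa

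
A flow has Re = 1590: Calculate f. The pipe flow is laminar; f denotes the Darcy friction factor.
Formula: f = \frac{64}{Re}
f = 64/1590 = 0.04025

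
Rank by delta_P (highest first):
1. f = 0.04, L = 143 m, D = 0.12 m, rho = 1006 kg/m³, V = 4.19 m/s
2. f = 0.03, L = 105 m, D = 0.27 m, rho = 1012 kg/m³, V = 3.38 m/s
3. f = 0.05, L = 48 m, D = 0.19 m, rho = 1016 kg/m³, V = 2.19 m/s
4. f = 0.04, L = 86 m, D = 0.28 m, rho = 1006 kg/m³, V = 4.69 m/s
Case 1: delta_P = 420.9 kPa
Case 2: delta_P = 67.44 kPa
Case 3: delta_P = 30.78 kPa
Case 4: delta_P = 135.9 kPa
Ranking (highest first): 1, 4, 2, 3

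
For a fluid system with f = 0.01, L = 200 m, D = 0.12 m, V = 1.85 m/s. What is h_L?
Formula: h_L = f \frac{L}{D} \frac{V^2}{2g}
h_L = 0.01·(200/0.12)·1.85²/(2·9.81) = 2.907 m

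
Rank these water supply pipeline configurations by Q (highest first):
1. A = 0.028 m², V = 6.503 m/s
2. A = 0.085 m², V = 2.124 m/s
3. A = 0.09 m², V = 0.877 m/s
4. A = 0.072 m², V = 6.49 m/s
Case 1: Q = 182.1 L/s
Case 2: Q = 180.5 L/s
Case 3: Q = 78.93 L/s
Case 4: Q = 467.3 L/s
Ranking (highest first): 4, 1, 2, 3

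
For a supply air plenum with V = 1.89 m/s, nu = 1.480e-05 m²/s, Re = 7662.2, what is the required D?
Formula: Re = \frac{V D}{\nu}
Substituting knowns: 7662.2 = 1.89·D/1.480e-05
Solving for D: D = 7662.2·1.480e-05/1.89 = 0.06 m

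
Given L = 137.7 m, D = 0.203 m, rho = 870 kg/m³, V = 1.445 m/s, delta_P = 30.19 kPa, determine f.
Formula: \Delta P = f \frac{L}{D} \frac{\rho V^2}{2}
Substituting knowns: 30.19 = f·(137.7/0.203)·0.5·870·1.445²/1000
Solving for f: f = (30.19·1000)/((137.7/0.203)·0.5·870·1.445²) = 0.049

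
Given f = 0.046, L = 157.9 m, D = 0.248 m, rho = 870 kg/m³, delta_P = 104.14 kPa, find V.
Formula: \Delta P = f \frac{L}{D} \frac{\rho V^2}{2}
Substituting knowns: 104.14 = 0.046·(157.9/0.248)·0.5·870·V²/1000
Solving for V: V = √((104.14·1000)/(0.046·(157.9/0.248)·0.5·870)) = 2.859 m/s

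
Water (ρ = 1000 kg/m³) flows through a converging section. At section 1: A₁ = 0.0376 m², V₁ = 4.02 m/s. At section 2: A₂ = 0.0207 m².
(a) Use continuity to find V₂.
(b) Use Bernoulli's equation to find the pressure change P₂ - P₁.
(a) Continuity: A₁V₁=A₂V₂ -> V₂=A₁V₁/A₂=0.0376*4.02/0.0207=7.30 m/s
(b) Bernoulli: P₂-P₁=0.5*rho*(V₁^2-V₂^2)/1000=0.5*1000*(4.02^2-7.30^2)/1000=-18.56 kPa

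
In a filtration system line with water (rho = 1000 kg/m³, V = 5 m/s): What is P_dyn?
Formula: P_{dyn} = \frac{1}{2} \rho V^2
P_dyn = 0.5·1000·5²/1000 = 12.5 kPa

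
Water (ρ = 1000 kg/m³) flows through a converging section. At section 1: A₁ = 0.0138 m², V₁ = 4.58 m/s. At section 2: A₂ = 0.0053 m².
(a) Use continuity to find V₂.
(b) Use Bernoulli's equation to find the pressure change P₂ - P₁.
(a) Continuity: A₁V₁=A₂V₂ -> V₂=A₁V₁/A₂=0.0138*4.58/0.0053=11.93 m/s
(b) Bernoulli: P₂-P₁=0.5*rho*(V₁^2-V₂^2)/1000=0.5*1000*(4.58^2-11.93^2)/1000=-60.67 kPa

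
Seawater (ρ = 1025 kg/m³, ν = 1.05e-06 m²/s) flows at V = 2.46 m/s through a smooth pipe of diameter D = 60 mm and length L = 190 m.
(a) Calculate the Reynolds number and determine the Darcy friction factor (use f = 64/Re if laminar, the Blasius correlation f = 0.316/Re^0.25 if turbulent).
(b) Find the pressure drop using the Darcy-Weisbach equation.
(a) Re = V·D/ν = 2.46·0.06/1.05e-06 = 140570 → turbulent (Re > 4000); f = 0.316/Re^0.25 = 0.316/140570^0.25 = 0.01632 (Blasius is strictly valid for Re ≲ 1e5; used here as the smooth-pipe estimate the problem specifies)
(b) Darcy-Weisbach: ΔP = f·(L/D)·½ρV²/1000 = 0.01632·(190/0.060)·½·1025·2.46²/1000 = 160.3 kPa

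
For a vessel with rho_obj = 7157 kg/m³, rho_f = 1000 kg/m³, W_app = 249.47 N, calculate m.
Formula: W_{app} = mg\left(1 - \frac{\rho_f}{\rho_{obj}}\right)
Substituting knowns: 249.47 = m·9.81·(1 − 1000/7157)
Solving for m: m = 249.47/(9.81·(1 − 1000/7157)) = 29.56 kg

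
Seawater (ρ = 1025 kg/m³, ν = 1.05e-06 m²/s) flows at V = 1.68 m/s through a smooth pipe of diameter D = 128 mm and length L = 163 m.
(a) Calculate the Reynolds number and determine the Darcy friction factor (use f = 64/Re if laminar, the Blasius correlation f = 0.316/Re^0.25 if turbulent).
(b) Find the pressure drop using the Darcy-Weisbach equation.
(a) Re = V·D/ν = 1.68·0.128/1.05e-06 = 204800 → turbulent (Re > 4000); f = 0.316/Re^0.25 = 0.316/204800^0.25 = 0.014854 (Blasius is strictly valid for Re ≲ 1e5; used here as the smooth-pipe estimate the problem specifies)
(b) Darcy-Weisbach: ΔP = f·(L/D)·½ρV²/1000 = 0.014854·(163/0.128)·½·1025·1.68²/1000 = 27.36 kPa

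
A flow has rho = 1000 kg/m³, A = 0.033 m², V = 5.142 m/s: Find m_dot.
Formula: \dot{m} = \rho A V
m_dot = 1000·0.033·5.142 = 169.7 kg/s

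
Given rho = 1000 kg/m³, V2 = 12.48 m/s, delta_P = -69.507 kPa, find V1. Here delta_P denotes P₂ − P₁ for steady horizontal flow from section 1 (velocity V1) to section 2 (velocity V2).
Formula: \Delta P = \frac{1}{2} \rho (V_1^2 - V_2^2)
Substituting knowns: -69.507 = 0.5·1000·(V1² − 12.48²)/1000
Solving for V1: V1 = √(12.48² + 2·(-69.507·1000)/1000) = 4.091 m/s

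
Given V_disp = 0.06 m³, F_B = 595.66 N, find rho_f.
Formula: F_B = \rho_f g V_{disp}
Substituting knowns: 595.66 = rho_f·9.81·0.06
Solving for rho_f: rho_f = 595.66/(9.81·0.06) = 1012 kg/m³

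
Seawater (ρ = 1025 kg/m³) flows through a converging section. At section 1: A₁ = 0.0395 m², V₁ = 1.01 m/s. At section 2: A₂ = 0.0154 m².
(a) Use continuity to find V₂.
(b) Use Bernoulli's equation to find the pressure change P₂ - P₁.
(a) Continuity: A₁V₁=A₂V₂ -> V₂=A₁V₁/A₂=0.0395*1.01/0.0154=2.59 m/s
(b) Bernoulli: P₂-P₁=0.5*rho*(V₁^2-V₂^2)/1000=0.5*1025*(1.01^2-2.59^2)/1000=-2.915 kPa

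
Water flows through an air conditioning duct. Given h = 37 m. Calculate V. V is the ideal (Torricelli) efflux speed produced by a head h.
Formula: V = \sqrt{2 g h}
V = √(2·9.81·37) = 26.94 m/s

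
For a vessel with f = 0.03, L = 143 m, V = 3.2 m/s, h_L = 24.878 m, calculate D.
Formula: h_L = f \frac{L}{D} \frac{V^2}{2g}
Substituting knowns: 24.878 = 0.03·(143/D)·3.2²/(2·9.81)
Solving for D: D = 0.03·143·3.2²/(2·9.81·24.878) = 0.09 m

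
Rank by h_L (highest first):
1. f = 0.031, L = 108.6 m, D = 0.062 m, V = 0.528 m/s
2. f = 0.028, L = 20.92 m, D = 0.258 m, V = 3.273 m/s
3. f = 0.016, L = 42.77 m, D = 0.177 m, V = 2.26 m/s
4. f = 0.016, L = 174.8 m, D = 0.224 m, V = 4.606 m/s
Case 1: h_L = 0.7716 m
Case 2: h_L = 1.24 m
Case 3: h_L = 1.006 m
Case 4: h_L = 13.5 m
Ranking (highest first): 4, 2, 3, 1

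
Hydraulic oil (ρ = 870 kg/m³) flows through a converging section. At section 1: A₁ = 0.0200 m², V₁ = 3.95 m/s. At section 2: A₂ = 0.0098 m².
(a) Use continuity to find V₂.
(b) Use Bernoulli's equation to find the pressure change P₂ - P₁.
(a) Continuity: A₁V₁=A₂V₂ -> V₂=A₁V₁/A₂=0.0200*3.95/0.0098=8.06 m/s
(b) Bernoulli: P₂-P₁=0.5*rho*(V₁^2-V₂^2)/1000=0.5*870*(3.95^2-8.06^2)/1000=-21.47 kPa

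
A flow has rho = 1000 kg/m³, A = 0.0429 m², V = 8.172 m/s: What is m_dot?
Formula: \dot{m} = \rho A V
m_dot = 1000·0.0429·8.172 = 350.6 kg/s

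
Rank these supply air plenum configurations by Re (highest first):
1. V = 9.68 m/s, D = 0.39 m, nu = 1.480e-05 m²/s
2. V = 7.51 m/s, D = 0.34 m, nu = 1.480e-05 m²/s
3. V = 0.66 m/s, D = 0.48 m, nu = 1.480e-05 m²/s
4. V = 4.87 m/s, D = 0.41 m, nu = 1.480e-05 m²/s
Case 1: Re = 255081
Case 2: Re = 172527
Case 3: Re = 21405
Case 4: Re = 134912
Ranking (highest first): 1, 2, 4, 3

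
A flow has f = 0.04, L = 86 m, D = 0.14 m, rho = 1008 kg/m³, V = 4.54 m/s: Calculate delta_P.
Formula: \Delta P = f \frac{L}{D} \frac{\rho V^2}{2}
delta_P = 0.04·(86/0.14)·0.5·1008·4.54²/1000 = 255.3 kPa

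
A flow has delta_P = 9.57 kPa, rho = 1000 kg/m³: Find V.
Formula: V = \sqrt{\frac{2 \Delta P}{\rho}}
V = √(2·(9.57·1000)/1000) = 4.375 m/s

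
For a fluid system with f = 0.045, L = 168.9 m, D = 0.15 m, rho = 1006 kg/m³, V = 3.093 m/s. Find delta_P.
Formula: \Delta P = f \frac{L}{D} \frac{\rho V^2}{2}
delta_P = 0.045·(168.9/0.15)·0.5·1006·3.093²/1000 = 243.8 kPa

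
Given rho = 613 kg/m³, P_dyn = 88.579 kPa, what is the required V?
Formula: P_{dyn} = \frac{1}{2} \rho V^2
Substituting knowns: 88.579 = 0.5·613·V²/1000
Solving for V: V = √(2·(88.579·1000)/613) = 17 m/s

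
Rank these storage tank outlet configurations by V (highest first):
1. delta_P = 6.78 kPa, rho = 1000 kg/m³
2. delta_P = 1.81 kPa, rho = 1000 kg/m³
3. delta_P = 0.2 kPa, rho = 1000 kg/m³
Case 1: V = 3.682 m/s
Case 2: V = 1.903 m/s
Case 3: V = 0.6325 m/s
Ranking (highest first): 1, 2, 3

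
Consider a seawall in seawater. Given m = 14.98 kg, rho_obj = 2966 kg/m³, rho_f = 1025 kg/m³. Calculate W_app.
Formula: W_{app} = mg\left(1 - \frac{\rho_f}{\rho_{obj}}\right)
W_app = 14.98·9.81·(1 − 1025/2966) = 96.17 N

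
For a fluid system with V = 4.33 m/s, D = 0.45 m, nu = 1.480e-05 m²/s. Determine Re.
Formula: Re = \frac{V D}{\nu}
Re = 4.33·0.45/1.480e-05 = 131655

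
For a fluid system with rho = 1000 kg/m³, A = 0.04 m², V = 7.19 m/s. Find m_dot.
Formula: \dot{m} = \rho A V
m_dot = 1000·0.04·7.19 = 287.6 kg/s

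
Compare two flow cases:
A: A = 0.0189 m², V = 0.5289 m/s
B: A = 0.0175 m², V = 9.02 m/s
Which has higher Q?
Q(A) = 9.996 L/s, Q(B) = 157.9 L/s. Answer: B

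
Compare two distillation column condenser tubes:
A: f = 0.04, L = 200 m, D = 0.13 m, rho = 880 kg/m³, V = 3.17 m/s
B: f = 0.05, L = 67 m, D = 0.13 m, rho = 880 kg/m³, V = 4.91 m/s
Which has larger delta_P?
delta_P(A) = 272.1 kPa, delta_P(B) = 273.3 kPa. Answer: B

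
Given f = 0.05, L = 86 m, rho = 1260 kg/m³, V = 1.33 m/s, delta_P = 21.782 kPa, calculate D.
Formula: \Delta P = f \frac{L}{D} \frac{\rho V^2}{2}
Substituting knowns: 21.782 = 0.05·(86/D)·0.5·1260·1.33²/1000
Solving for D: D = 0.05·86·0.5·1260·1.33²/(21.782·1000) = 0.22 m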